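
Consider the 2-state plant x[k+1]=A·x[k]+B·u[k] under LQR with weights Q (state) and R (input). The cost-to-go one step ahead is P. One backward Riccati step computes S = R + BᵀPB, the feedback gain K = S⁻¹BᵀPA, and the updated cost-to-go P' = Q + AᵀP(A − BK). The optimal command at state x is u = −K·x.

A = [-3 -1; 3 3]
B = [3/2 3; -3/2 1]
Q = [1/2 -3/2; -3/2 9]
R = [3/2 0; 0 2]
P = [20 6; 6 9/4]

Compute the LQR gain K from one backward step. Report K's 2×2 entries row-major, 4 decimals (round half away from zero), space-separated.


BᵀP = [21.0000 5.6250; 66.0000 20.2500]
S = R + BᵀPB = [3/2 0; 0 2] + [23.0625 68.6250; 68.6250 218.2500] = [24.5625 68.6250; 68.6250 220.2500]
BᵀPA = [-46.1250 -4.1250; -137.2500 -5.2500]
K = S⁻¹·BᵀPA = [-1.0567 -0.7827; -0.2939 0.2200]
A−BK = [-0.5332 -0.4861; 1.7088 1.6060]
AᵀP(A−BK) = [3.1702 2.3480; 2.3480 2.1767]
P' = Q + AᵀP(A−BK) = [3.6702 0.8480; 0.8480 11.1767]
tr(P') = 14.8469

-1.0567 -0.7827 -0.2939 0.2200


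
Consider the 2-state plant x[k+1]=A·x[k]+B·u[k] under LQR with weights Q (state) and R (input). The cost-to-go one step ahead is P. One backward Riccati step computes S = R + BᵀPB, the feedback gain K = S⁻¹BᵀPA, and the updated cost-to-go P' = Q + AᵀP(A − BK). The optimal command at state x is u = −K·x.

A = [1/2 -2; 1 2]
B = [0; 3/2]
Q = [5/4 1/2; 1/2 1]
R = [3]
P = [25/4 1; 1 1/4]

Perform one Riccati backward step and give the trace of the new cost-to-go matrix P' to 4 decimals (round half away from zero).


BᵀP = [1.5000 0.3750]
S = R + BᵀPB = [3] + [0.5625] = [3.5625]
BᵀPA = [1.1250 -2.2500]
K = S⁻¹·BᵀPA = [0.3158 -0.6316]
A−BK = [0.5000 -2.0000; 0.5263 2.9474]
AᵀP(A−BK) = [2.4572 -6.0395; -6.0395 16.5789]
P' = Q + AᵀP(A−BK) = [3.7072 -5.5395; -5.5395 17.5789]
tr(P') = 21.2862

21.2862


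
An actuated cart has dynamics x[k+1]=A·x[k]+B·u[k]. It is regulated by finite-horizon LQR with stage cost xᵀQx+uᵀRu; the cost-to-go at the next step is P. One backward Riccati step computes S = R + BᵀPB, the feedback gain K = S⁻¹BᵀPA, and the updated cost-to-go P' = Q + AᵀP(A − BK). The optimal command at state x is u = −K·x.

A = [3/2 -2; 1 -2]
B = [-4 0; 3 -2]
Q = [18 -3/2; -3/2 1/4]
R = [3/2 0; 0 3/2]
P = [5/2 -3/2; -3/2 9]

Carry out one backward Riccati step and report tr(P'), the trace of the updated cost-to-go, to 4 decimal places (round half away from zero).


23.9226

BᵀP = [-14.5000 33.0000; 3.0000 -18.0000]
S = R + BᵀPB = [3/2 0; 0 3/2] + [157.0000 -66.0000; -66.0000 36.0000] = [158.5000 -66.0000; -66.0000 37.5000]
BᵀPA = [11.2500 -37.0000; -13.5000 30.0000]
K = S⁻¹·BᵀPA = [-0.2955 0.3732; -0.8800 1.4568]
A−BK = [0.3181 -0.5073; 0.1264 -0.2060]
AᵀP(A−BK) = [1.5687 -2.5316; -2.5316 4.1039]
P' = Q + AᵀP(A−BK) = [19.5687 -4.0316; -4.0316 4.3539]
tr(P') = 23.9226


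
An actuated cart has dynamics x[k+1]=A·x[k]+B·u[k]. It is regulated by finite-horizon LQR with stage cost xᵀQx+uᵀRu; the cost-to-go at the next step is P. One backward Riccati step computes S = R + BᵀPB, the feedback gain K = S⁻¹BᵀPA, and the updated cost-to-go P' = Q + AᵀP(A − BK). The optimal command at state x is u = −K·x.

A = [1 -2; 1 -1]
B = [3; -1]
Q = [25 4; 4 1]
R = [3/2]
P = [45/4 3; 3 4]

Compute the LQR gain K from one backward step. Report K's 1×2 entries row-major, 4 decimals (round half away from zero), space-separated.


BᵀP = [30.7500 5.0000]
S = R + BᵀPB = [3/2] + [87.2500] = [88.7500]
BᵀPA = [35.7500 -66.5000]
K = S⁻¹·BᵀPA = [0.4028 -0.7493]
A−BK = [-0.2085 0.2479; 1.4028 -1.7493]
AᵀP(A−BK) = [6.8493 -8.7127; -8.7127 11.1718]
P' = Q + AᵀP(A−BK) = [31.8493 -4.7127; -4.7127 12.1718]
tr(P') = 44.0211

0.4028 -0.7493


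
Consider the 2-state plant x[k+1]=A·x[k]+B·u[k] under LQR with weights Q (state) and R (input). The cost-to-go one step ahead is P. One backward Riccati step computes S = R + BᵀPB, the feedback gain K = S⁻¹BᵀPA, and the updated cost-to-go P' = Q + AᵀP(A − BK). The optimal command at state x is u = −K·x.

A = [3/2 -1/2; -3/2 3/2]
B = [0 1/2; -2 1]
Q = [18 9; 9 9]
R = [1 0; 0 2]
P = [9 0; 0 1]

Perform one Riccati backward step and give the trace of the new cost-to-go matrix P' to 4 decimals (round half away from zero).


BᵀP = [0.0000 -2.0000; 4.5000 1.0000]
S = R + BᵀPB = [1 0; 0 2] + [4.0000 -2.0000; -2.0000 3.2500] = [5.0000 -2.0000; -2.0000 5.2500]
BᵀPA = [3.0000 -3.0000; 5.2500 -0.7500]
K = S⁻¹·BᵀPA = [1.1798 -0.7753; 1.4494 -0.4382]
A−BK = [0.7753 -0.2809; -0.5899 0.3876]
AᵀP(A−BK) = [11.3511 -4.3736; -4.3736 1.8455]
P' = Q + AᵀP(A−BK) = [29.3511 4.6264; 4.6264 10.8455]
tr(P') = 40.1966

40.1966


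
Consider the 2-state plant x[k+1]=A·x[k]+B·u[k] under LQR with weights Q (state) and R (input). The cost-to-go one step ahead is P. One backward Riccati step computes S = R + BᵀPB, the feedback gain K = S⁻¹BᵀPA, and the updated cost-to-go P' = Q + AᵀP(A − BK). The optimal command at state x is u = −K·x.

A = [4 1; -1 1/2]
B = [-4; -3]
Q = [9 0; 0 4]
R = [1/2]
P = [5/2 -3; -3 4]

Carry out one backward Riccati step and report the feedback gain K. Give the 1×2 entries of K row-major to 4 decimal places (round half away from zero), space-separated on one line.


-0.8889 -0.2222

BᵀP = [-1.0000 0.0000]
S = R + BᵀPB = [1/2] + [4.0000] = [4.5000]
BᵀPA = [-4.0000 -1.0000]
K = S⁻¹·BᵀPA = [-0.8889 -0.2222]
A−BK = [0.4444 0.1111; -3.6667 -0.1667]
AᵀP(A−BK) = [64.4444 4.1111; 4.1111 0.2778]
P' = Q + AᵀP(A−BK) = [73.4444 4.1111; 4.1111 4.2778]
tr(P') = 77.7222


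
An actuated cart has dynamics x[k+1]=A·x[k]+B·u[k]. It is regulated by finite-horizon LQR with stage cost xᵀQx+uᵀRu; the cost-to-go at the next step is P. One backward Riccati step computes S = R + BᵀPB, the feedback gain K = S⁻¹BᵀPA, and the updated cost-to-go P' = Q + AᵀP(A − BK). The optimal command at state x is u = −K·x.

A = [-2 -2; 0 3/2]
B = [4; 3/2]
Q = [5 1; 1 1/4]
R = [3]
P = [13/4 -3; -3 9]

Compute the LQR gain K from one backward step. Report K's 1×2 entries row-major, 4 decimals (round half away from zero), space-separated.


-0.4331 -0.3758

BᵀP = [8.5000 1.5000]
S = R + BᵀPB = [3] + [36.2500] = [39.2500]
BᵀPA = [-17.0000 -14.7500]
K = S⁻¹·BᵀPA = [-0.4331 -0.3758]
A−BK = [-0.2675 -0.4968; 0.6497 2.0637]
AᵀP(A−BK) = [5.6369 15.6115; 15.6115 45.7070]
P' = Q + AᵀP(A−BK) = [10.6369 16.6115; 16.6115 45.9570]
tr(P') = 56.5939


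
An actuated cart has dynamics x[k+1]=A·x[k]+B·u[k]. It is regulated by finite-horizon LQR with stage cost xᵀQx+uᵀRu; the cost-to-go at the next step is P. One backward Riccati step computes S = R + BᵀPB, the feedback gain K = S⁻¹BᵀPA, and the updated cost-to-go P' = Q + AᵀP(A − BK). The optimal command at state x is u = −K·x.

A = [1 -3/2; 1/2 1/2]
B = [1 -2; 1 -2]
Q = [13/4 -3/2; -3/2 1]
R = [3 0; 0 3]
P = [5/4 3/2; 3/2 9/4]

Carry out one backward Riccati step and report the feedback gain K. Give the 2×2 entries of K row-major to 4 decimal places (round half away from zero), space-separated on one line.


BᵀP = [2.7500 3.7500; -5.5000 -7.5000]
S = R + BᵀPB = [3 0; 0 3] + [6.5000 -13.0000; -13.0000 26.0000] = [9.5000 -13.0000; -13.0000 29.0000]
BᵀPA = [4.6250 -2.2500; -9.2500 4.5000]
K = S⁻¹·BᵀPA = [0.1303 -0.0634; -0.2606 0.1268]
A−BK = [0.3486 -1.1831; -0.1514 0.8169]
AᵀP(A−BK) = [0.2997 -0.2218; -0.2218 0.4120]
P' = Q + AᵀP(A−BK) = [3.5497 -1.7218; -1.7218 1.4120]
tr(P') = 4.9617

0.1303 -0.0634 -0.2606 0.1268


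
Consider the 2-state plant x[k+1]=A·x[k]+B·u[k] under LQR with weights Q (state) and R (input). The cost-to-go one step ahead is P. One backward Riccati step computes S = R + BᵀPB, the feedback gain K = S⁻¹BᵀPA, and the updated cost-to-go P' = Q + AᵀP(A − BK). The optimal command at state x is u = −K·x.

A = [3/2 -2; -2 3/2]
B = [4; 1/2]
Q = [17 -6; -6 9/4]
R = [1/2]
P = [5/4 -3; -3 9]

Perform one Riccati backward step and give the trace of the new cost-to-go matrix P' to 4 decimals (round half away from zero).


50.1846

BᵀP = [3.5000 -7.5000]
S = R + BᵀPB = [1/2] + [10.2500] = [10.7500]
BᵀPA = [20.2500 -18.2500]
K = S⁻¹·BᵀPA = [1.8837 -1.6977]
A−BK = [-6.0349 4.7907; -2.9419 2.3488]
AᵀP(A−BK) = [18.6672 -15.1221; -15.1221 12.2674]
P' = Q + AᵀP(A−BK) = [35.6672 -21.1221; -21.1221 14.5174]
tr(P') = 50.1846


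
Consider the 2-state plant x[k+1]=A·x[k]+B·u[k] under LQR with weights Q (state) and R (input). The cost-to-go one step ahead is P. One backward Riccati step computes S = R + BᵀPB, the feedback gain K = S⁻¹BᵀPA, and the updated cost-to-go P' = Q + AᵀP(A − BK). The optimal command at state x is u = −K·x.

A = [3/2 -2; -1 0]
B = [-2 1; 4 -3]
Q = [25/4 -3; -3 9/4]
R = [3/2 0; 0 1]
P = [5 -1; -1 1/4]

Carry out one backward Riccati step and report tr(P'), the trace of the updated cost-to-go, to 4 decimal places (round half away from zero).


9.9404

BᵀP = [-14.0000 3.0000; 8.0000 -1.7500]
S = R + BᵀPB = [3/2 0; 0 1] + [40.0000 -23.0000; -23.0000 13.2500] = [41.5000 -23.0000; -23.0000 14.2500]
BᵀPA = [-24.0000 28.0000; 13.7500 -16.0000]
K = S⁻¹·BᵀPA = [-0.4128 0.4970; 0.2986 -0.3206]
A−BK = [0.3758 -0.6854; 1.5471 -2.9499]
AᵀP(A−BK) = [0.4865 -0.6633; -0.6633 0.9539]
P' = Q + AᵀP(A−BK) = [6.7365 -3.6633; -3.6633 3.2039]
tr(P') = 9.9404


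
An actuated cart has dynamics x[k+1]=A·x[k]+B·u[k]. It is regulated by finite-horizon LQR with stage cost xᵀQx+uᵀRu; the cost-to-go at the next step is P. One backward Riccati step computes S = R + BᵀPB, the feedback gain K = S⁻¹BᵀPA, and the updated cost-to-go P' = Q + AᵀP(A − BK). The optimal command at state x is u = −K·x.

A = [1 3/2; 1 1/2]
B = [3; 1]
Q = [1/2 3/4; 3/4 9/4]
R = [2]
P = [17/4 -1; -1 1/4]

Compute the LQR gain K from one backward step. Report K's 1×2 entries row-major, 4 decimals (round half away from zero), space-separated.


BᵀP = [11.7500 -2.7500]
S = R + BᵀPB = [2] + [32.5000] = [34.5000]
BᵀPA = [9.0000 16.2500]
K = S⁻¹·BᵀPA = [0.2609 0.4710]
A−BK = [0.2174 0.0870; 0.7391 0.0290]
AᵀP(A−BK) = [0.1522 0.2609; 0.2609 0.4710]
P' = Q + AᵀP(A−BK) = [0.6522 1.0109; 1.0109 2.7210]
tr(P') = 3.3732

0.2609 0.4710


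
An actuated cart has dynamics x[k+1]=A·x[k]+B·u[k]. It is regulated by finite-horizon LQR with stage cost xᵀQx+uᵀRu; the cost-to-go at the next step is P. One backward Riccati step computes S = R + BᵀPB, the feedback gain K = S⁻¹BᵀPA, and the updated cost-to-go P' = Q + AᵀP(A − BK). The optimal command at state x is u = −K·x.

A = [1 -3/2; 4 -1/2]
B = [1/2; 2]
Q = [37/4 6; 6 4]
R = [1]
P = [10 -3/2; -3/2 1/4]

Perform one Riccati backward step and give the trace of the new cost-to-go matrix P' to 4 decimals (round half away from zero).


BᵀP = [2.0000 -0.2500]
S = R + BᵀPB = [1] + [0.5000] = [1.5000]
BᵀPA = [1.0000 -2.8750]
K = S⁻¹·BᵀPA = [0.6667 -1.9167]
A−BK = [0.6667 -0.5417; 2.6667 3.3333]
AᵀP(A−BK) = [1.3333 -3.8333; -3.8333 14.8021]
P' = Q + AᵀP(A−BK) = [10.5833 2.1667; 2.1667 18.8021]
tr(P') = 29.3854

29.3854


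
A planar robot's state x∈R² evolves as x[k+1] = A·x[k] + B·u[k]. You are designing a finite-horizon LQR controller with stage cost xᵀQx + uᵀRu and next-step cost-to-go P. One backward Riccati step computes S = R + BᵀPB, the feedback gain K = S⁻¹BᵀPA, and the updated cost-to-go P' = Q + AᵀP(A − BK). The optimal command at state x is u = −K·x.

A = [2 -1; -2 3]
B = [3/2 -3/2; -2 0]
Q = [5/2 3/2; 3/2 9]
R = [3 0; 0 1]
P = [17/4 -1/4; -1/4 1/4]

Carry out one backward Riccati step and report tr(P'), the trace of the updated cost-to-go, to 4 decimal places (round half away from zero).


14.8934

BᵀP = [6.8750 -0.8750; -6.3750 0.3750]
S = R + BᵀPB = [3 0; 0 1] + [12.0625 -10.3125; -10.3125 9.5625] = [15.0625 -10.3125; -10.3125 10.5625]
BᵀPA = [15.5000 -9.5000; -13.5000 7.5000]
K = S⁻¹·BᵀPA = [0.4645 -0.4360; -0.8246 0.2844]
A−BK = [0.0664 0.0806; -1.0711 2.1280]
AᵀP(A−BK) = [1.6682 -1.4028; -1.4028 1.7251]
P' = Q + AᵀP(A−BK) = [4.1682 0.0972; 0.0972 10.7251]
tr(P') = 14.8934


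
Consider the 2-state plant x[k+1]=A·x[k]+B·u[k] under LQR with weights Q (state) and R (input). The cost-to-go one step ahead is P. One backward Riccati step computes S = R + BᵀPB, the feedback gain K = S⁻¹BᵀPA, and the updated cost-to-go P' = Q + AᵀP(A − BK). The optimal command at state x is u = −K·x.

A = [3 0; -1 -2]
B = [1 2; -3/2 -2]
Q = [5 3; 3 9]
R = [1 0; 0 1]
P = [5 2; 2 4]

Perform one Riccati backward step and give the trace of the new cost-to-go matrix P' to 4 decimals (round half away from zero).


BᵀP = [2.0000 -4.0000; 6.0000 -4.0000]
S = R + BᵀPB = [1 0; 0 1] + [8.0000 12.0000; 12.0000 20.0000] = [9.0000 12.0000; 12.0000 21.0000]
BᵀPA = [10.0000 8.0000; 22.0000 8.0000]
K = S⁻¹·BᵀPA = [-1.2000 1.6000; 1.7333 -0.5333]
A−BK = [0.7333 -0.5333; 0.6667 -0.6667]
AᵀP(A−BK) = [10.8667 -8.2667; -8.2667 7.4667]
P' = Q + AᵀP(A−BK) = [15.8667 -5.2667; -5.2667 16.4667]
tr(P') = 32.3333

32.3333


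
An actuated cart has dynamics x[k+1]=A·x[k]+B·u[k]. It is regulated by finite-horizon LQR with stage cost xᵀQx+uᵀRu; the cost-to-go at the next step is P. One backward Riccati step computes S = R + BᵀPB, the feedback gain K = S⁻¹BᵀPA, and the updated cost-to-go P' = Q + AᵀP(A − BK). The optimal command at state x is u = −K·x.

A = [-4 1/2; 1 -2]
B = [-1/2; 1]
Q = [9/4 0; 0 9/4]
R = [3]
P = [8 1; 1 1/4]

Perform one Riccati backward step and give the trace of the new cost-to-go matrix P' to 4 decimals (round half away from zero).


BᵀP = [-3.0000 -0.2500]
S = R + BᵀPB = [3] + [1.2500] = [4.2500]
BᵀPA = [11.7500 -1.0000]
K = S⁻¹·BᵀPA = [2.7647 -0.2353]
A−BK = [-2.6176 0.3824; -1.7647 -1.7647]
AᵀP(A−BK) = [87.7647 -5.2353; -5.2353 0.7647]
P' = Q + AᵀP(A−BK) = [90.0147 -5.2353; -5.2353 3.0147]
tr(P') = 93.0294

93.0294


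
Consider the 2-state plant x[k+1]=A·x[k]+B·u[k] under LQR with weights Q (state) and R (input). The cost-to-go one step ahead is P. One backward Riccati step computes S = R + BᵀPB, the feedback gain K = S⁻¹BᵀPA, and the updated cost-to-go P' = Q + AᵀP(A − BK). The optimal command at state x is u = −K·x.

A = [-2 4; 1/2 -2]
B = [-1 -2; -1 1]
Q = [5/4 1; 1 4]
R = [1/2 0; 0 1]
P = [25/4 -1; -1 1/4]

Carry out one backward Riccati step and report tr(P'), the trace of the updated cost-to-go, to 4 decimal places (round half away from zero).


9.1418

BᵀP = [-5.2500 0.7500; -13.5000 2.2500]
S = R + BᵀPB = [1/2 0; 0 1] + [4.5000 11.2500; 11.2500 29.2500] = [5.0000 11.2500; 11.2500 30.2500]
BᵀPA = [10.8750 -22.5000; 28.1250 -58.5000]
K = S⁻¹·BᵀPA = [0.5089 -0.9114; 0.7405 -1.5949]
A−BK = [-0.0101 -0.1013; 0.2684 -1.3165]
AᵀP(A−BK) = [0.7019 -1.4810; -1.4810 3.1899]
P' = Q + AᵀP(A−BK) = [1.9519 -0.4810; -0.4810 7.1899]
tr(P') = 9.1418


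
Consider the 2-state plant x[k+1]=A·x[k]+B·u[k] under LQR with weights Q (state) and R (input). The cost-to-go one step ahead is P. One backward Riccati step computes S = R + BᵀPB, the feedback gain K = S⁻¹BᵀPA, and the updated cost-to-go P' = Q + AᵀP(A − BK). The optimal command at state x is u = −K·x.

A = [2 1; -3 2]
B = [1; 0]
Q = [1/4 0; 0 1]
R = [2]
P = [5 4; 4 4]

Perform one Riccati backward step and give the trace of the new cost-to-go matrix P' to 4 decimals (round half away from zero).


BᵀP = [5.0000 4.0000]
S = R + BᵀPB = [2] + [5.0000] = [7.0000]
BᵀPA = [-2.0000 13.0000]
K = S⁻¹·BᵀPA = [-0.2857 1.8571]
A−BK = [2.2857 -0.8571; -3.0000 2.0000]
AᵀP(A−BK) = [7.4286 -6.2857; -6.2857 12.8571]
P' = Q + AᵀP(A−BK) = [7.6786 -6.2857; -6.2857 13.8571]
tr(P') = 21.5357

21.5357


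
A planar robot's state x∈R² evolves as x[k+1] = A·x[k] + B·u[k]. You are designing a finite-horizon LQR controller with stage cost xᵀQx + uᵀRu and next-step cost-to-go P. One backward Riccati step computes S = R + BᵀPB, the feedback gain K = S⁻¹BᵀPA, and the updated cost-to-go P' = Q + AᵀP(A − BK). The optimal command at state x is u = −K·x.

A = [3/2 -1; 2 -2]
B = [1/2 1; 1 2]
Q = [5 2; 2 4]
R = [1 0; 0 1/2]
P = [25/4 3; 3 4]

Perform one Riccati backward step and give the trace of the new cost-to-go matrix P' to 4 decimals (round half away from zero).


BᵀP = [6.1250 5.5000; 12.2500 11.0000]
S = R + BᵀPB = [1 0; 0 1/2] + [8.5625 17.1250; 17.1250 34.2500] = [9.5625 17.1250; 17.1250 34.7500]
BᵀPA = [20.1875 -17.1250; 40.3750 -34.2500]
K = S⁻¹·BᵀPA = [0.2586 -0.2194; 1.0344 -0.8775]
A−BK = [0.3363 -0.0128; -0.3275 -0.0256]
AᵀP(A−BK) = [1.0769 -0.5172; -0.5172 0.4388]
P' = Q + AᵀP(A−BK) = [6.0769 1.4828; 1.4828 4.4388]
tr(P') = 10.5156

10.5156


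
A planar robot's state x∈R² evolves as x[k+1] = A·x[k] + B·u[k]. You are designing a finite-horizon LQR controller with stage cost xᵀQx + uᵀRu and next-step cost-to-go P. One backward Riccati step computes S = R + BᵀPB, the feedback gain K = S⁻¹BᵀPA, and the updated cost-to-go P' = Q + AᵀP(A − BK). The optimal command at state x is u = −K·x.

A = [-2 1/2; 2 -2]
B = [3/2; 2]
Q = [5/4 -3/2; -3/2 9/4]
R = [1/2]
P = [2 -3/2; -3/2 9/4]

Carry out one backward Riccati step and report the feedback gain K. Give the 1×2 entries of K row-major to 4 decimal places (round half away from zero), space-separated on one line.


0.9000 -0.9000

BᵀP = [0.0000 2.2500]
S = R + BᵀPB = [1/2] + [4.5000] = [5.0000]
BᵀPA = [4.5000 -4.5000]
K = S⁻¹·BᵀPA = [0.9000 -0.9000]
A−BK = [-3.3500 1.8500; 0.2000 -0.2000]
AᵀP(A−BK) = [24.9500 -14.4500; -14.4500 8.4500]
P' = Q + AᵀP(A−BK) = [26.2000 -15.9500; -15.9500 10.7000]
tr(P') = 36.9000


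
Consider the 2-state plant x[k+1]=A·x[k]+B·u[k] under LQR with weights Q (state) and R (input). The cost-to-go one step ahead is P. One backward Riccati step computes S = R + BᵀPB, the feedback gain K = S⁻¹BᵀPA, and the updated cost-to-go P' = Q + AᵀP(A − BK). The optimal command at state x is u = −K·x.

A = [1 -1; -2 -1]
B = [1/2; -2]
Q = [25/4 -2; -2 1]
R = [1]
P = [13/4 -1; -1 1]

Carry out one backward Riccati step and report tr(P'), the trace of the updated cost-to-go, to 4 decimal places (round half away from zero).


11.0660

BᵀP = [3.6250 -2.5000]
S = R + BᵀPB = [1] + [6.8125] = [7.8125]
BᵀPA = [8.6250 -1.1250]
K = S⁻¹·BᵀPA = [1.1040 -0.1440]
A−BK = [0.4480 -0.9280; 0.2080 -1.2880]
AᵀP(A−BK) = [1.7280 -1.0080; -1.0080 2.0880]
P' = Q + AᵀP(A−BK) = [7.9780 -3.0080; -3.0080 3.0880]
tr(P') = 11.0660


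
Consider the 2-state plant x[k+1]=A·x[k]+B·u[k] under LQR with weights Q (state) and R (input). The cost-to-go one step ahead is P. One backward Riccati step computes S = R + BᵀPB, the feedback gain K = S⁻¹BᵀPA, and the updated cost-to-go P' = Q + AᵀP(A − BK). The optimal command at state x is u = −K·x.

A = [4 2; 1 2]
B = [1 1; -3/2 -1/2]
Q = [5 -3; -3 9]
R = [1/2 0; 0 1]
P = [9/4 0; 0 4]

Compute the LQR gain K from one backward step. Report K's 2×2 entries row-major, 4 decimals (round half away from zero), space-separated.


-1.0726 -1.5419 2.9721 2.0223

BᵀP = [2.2500 -6.0000; 2.2500 -2.0000]
S = R + BᵀPB = [1/2 0; 0 1] + [11.2500 5.2500; 5.2500 3.2500] = [11.7500 5.2500; 5.2500 4.2500]
BᵀPA = [3.0000 -7.5000; 7.0000 0.5000]
K = S⁻¹·BᵀPA = [-1.0726 -1.5419; 2.9721 2.0223]
A−BK = [2.1006 1.5196; 0.8771 0.6983]
AᵀP(A−BK) = [22.4134 16.4693; 16.4693 12.4246]
P' = Q + AᵀP(A−BK) = [27.4134 13.4693; 13.4693 21.4246]
tr(P') = 48.8380


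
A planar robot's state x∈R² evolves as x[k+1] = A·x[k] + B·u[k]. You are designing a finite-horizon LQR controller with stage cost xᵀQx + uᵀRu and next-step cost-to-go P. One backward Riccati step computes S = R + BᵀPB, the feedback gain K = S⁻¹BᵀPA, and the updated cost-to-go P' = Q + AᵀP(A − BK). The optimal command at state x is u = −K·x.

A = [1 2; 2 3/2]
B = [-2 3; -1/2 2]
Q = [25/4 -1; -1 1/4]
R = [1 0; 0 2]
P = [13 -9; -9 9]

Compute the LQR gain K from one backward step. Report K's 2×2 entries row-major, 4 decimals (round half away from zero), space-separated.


1.0769 -0.0015 0.9231 0.6052

BᵀP = [-21.5000 13.5000; 21.0000 -9.0000]
S = R + BᵀPB = [1 0; 0 2] + [36.2500 -37.5000; -37.5000 45.0000] = [37.2500 -37.5000; -37.5000 47.0000]
BᵀPA = [5.5000 -22.7500; 3.0000 28.5000]
K = S⁻¹·BᵀPA = [1.0769 -0.0015; 0.9231 0.6052]
A−BK = [0.3846 0.1814; 0.6923 0.2888]
AᵀP(A−BK) = [4.3077 1.6923; 1.6923 0.9681]
P' = Q + AᵀP(A−BK) = [10.5577 0.6923; 0.6923 1.2181]
tr(P') = 11.7758


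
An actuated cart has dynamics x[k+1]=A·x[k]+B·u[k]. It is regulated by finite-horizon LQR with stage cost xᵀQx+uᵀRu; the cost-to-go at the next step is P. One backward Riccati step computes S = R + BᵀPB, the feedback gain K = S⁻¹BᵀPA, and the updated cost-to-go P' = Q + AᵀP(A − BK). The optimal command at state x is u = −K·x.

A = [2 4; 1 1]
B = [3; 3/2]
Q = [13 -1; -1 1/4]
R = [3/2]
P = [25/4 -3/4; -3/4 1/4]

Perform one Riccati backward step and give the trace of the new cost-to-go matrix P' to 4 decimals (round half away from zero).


BᵀP = [17.6250 -1.8750]
S = R + BᵀPB = [3/2] + [50.0625] = [51.5625]
BᵀPA = [33.3750 68.6250]
K = S⁻¹·BᵀPA = [0.6473 1.3309]
A−BK = [0.0582 0.0073; 0.0291 -0.9964]
AᵀP(A−BK) = [0.6473 1.3309; 1.3309 2.9164]
P' = Q + AᵀP(A−BK) = [13.6473 0.3309; 0.3309 3.1664]
tr(P') = 16.8136

16.8136


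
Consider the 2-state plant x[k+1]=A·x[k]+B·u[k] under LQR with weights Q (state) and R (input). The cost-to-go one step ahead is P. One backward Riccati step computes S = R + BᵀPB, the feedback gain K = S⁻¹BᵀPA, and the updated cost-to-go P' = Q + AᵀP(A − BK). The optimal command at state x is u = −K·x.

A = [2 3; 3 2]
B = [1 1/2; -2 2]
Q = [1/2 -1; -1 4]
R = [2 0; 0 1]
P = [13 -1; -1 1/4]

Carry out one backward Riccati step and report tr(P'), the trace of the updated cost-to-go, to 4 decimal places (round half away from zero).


BᵀP = [15.0000 -1.5000; 4.5000 0.0000]
S = R + BᵀPB = [2 0; 0 1] + [18.0000 4.5000; 4.5000 2.2500] = [20.0000 4.5000; 4.5000 3.2500]
BᵀPA = [25.5000 42.0000; 9.0000 13.5000]
K = S⁻¹·BᵀPA = [0.9469 1.6927; 1.4581 1.8101]
A−BK = [0.3240 0.4022; 1.9777 1.7654]
AᵀP(A−BK) = [4.9804 7.0447; 7.0447 10.4693]
P' = Q + AᵀP(A−BK) = [5.4804 6.0447; 6.0447 14.4693]
tr(P') = 19.9497

19.9497


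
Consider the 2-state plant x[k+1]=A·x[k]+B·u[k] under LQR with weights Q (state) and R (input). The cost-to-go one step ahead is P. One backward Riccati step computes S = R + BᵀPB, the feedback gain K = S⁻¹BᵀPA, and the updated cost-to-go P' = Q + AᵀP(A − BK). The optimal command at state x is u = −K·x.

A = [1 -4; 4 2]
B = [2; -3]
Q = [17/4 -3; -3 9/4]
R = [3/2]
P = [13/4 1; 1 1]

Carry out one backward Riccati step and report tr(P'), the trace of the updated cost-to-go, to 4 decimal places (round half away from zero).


BᵀP = [3.5000 -1.0000]
S = R + BᵀPB = [3/2] + [10.0000] = [11.5000]
BᵀPA = [-0.5000 -16.0000]
K = S⁻¹·BᵀPA = [-0.0435 -1.3913]
A−BK = [1.0870 -1.2174; 3.8696 -2.1739]
AᵀP(A−BK) = [27.2283 -19.6957; -19.6957 17.7391]
P' = Q + AᵀP(A−BK) = [31.4783 -22.6957; -22.6957 19.9891]
tr(P') = 51.4674

51.4674


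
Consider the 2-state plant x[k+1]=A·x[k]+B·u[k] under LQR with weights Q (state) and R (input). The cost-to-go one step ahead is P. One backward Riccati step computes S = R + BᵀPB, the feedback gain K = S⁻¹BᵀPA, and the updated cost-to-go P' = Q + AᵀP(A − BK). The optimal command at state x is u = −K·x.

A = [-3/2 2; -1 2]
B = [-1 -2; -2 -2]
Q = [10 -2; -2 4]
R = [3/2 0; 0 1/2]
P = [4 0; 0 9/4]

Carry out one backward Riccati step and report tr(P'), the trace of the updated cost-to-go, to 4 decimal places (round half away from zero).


BᵀP = [-4.0000 -4.5000; -8.0000 -4.5000]
S = R + BᵀPB = [3/2 0; 0 1/2] + [13.0000 17.0000; 17.0000 25.0000] = [14.5000 17.0000; 17.0000 25.5000]
BᵀPA = [10.5000 -17.0000; 16.5000 -25.0000]
K = S⁻¹·BᵀPA = [-0.1579 -0.1053; 0.7523 -0.9102]
A−BK = [-0.1533 0.0743; 0.1889 -0.0310]
AᵀP(A−BK) = [0.4946 -0.3762; -0.3762 0.4551]
P' = Q + AᵀP(A−BK) = [10.4946 -2.3762; -2.3762 4.4551]
tr(P') = 14.9497

14.9497


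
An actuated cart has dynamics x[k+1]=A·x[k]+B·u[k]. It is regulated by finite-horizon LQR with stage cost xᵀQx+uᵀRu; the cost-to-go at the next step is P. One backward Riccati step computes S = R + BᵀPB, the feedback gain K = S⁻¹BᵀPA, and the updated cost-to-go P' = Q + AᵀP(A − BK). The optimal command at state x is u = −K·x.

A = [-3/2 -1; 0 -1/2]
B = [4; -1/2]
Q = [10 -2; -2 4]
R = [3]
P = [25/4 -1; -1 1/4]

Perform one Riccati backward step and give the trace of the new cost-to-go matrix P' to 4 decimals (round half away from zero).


BᵀP = [25.5000 -4.1250]
S = R + BᵀPB = [3] + [104.0625] = [107.0625]
BᵀPA = [-38.2500 -23.4375]
K = S⁻¹·BᵀPA = [-0.3573 -0.2189]
A−BK = [-0.0709 -0.1243; -0.1786 -0.6095]
AᵀP(A−BK) = [0.3970 0.2515; 0.2515 0.1817]
P' = Q + AᵀP(A−BK) = [10.3970 -1.7485; -1.7485 4.1817]
tr(P') = 14.5787

14.5787


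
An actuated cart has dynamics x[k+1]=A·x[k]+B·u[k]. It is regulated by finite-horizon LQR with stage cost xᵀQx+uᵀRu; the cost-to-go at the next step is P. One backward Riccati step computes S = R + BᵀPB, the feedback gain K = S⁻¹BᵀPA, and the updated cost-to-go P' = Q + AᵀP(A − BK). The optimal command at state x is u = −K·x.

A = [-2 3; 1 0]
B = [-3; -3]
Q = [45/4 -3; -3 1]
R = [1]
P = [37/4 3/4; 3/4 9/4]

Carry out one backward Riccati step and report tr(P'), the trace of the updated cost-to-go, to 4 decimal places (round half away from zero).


BᵀP = [-30.0000 -9.0000]
S = R + BᵀPB = [1] + [117.0000] = [118.0000]
BᵀPA = [51.0000 -90.0000]
K = S⁻¹·BᵀPA = [0.4322 -0.7627]
A−BK = [-0.7034 0.7119; 2.2966 -2.2881]
AᵀP(A−BK) = [14.2076 -14.3517; -14.3517 14.6059]
P' = Q + AᵀP(A−BK) = [25.4576 -17.3517; -17.3517 15.6059]
tr(P') = 41.0636

41.0636


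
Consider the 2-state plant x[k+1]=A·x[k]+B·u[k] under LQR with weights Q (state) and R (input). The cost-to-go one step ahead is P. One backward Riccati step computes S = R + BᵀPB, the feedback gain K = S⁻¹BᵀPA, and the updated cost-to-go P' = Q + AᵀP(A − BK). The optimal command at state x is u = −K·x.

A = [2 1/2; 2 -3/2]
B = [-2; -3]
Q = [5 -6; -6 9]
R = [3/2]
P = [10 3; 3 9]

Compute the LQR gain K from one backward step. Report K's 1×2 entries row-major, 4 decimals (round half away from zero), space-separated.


-0.7823 0.2208

BᵀP = [-29.0000 -33.0000]
S = R + BᵀPB = [3/2] + [157.0000] = [158.5000]
BᵀPA = [-124.0000 35.0000]
K = S⁻¹·BᵀPA = [-0.7823 0.2208]
A−BK = [0.4353 0.9416; -0.3470 -0.8375]
AᵀP(A−BK) = [2.9905 4.3817; 4.3817 10.5213]
P' = Q + AᵀP(A−BK) = [7.9905 -1.6183; -1.6183 19.5213]
tr(P') = 27.5118


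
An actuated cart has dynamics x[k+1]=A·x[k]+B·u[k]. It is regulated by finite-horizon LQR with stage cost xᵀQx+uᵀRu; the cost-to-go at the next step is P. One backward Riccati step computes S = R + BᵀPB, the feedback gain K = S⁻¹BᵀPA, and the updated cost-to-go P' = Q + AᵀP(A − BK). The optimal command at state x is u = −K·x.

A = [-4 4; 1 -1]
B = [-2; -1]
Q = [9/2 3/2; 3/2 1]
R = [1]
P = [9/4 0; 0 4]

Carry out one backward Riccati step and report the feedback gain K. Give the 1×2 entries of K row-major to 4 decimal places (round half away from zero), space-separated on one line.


1.0000 -1.0000

BᵀP = [-4.5000 -4.0000]
S = R + BᵀPB = [1] + [13.0000] = [14.0000]
BᵀPA = [14.0000 -14.0000]
K = S⁻¹·BᵀPA = [1.0000 -1.0000]
A−BK = [-2.0000 2.0000; 2.0000 -2.0000]
AᵀP(A−BK) = [26.0000 -26.0000; -26.0000 26.0000]
P' = Q + AᵀP(A−BK) = [30.5000 -24.5000; -24.5000 27.0000]
tr(P') = 57.5000


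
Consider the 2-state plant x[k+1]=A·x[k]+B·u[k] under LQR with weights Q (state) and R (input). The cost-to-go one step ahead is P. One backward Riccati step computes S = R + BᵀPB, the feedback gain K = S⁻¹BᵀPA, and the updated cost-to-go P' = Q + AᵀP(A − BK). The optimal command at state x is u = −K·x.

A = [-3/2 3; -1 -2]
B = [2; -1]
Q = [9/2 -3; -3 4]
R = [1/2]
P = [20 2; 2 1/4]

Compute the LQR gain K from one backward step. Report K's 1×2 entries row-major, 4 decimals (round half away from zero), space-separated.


BᵀP = [38.0000 3.7500]
S = R + BᵀPB = [1/2] + [72.2500] = [72.7500]
BᵀPA = [-60.7500 106.5000]
K = S⁻¹·BᵀPA = [-0.8351 1.4639]
A−BK = [0.1701 0.0722; -1.8351 -0.5361]
AᵀP(A−BK) = [0.5206 -0.5670; -0.5670 1.0928]
P' = Q + AᵀP(A−BK) = [5.0206 -3.5670; -3.5670 5.0928]
tr(P') = 10.1134

-0.8351 1.4639


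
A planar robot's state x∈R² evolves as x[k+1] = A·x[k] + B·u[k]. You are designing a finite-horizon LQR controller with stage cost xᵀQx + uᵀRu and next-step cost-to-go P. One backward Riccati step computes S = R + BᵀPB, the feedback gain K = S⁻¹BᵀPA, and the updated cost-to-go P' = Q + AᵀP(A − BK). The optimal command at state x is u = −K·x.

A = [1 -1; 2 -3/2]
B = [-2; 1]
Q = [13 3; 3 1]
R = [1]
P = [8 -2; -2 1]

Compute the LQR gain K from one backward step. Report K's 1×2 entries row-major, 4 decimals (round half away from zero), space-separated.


-0.1905 0.2500

BᵀP = [-18.0000 5.0000]
S = R + BᵀPB = [1] + [41.0000] = [42.0000]
BᵀPA = [-8.0000 10.5000]
K = S⁻¹·BᵀPA = [-0.1905 0.2500]
A−BK = [0.6190 -0.5000; 2.1905 -1.7500]
AᵀP(A−BK) = [2.4762 -2.0000; -2.0000 1.6250]
P' = Q + AᵀP(A−BK) = [15.4762 1.0000; 1.0000 2.6250]
tr(P') = 18.1012


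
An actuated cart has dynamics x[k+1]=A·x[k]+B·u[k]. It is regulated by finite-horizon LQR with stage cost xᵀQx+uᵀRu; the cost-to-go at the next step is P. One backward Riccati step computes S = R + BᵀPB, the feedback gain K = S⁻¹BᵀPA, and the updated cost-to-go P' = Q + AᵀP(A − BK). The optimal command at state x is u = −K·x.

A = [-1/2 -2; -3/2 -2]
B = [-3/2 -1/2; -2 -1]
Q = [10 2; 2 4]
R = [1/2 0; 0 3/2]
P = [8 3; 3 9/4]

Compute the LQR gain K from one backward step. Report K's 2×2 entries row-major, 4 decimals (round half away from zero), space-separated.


BᵀP = [-18.0000 -9.0000; -7.0000 -3.7500]
S = R + BᵀPB = [1/2 0; 0 3/2] + [45.0000 18.0000; 18.0000 7.2500] = [45.5000 18.0000; 18.0000 8.7500]
BᵀPA = [22.5000 54.0000; 9.1250 21.5000]
K = S⁻¹·BᵀPA = [0.4401 1.1535; 0.1374 0.0843]
A−BK = [0.2289 -0.2277; -0.4823 0.3912]
AᵀP(A−BK) = [0.4054 0.0278; 0.0278 0.9005]
P' = Q + AᵀP(A−BK) = [10.4054 2.0278; 2.0278 4.9005]
tr(P') = 15.3059

0.4401 1.1535 0.1374 0.0843


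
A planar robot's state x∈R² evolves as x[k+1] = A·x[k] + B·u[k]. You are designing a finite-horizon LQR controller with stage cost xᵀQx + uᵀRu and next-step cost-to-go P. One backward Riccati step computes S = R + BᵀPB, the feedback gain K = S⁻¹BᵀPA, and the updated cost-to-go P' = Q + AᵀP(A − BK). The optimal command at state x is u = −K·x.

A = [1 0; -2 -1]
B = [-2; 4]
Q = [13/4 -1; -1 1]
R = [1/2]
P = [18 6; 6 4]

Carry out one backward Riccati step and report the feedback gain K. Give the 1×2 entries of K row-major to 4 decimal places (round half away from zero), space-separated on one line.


BᵀP = [-12.0000 4.0000]
S = R + BᵀPB = [1/2] + [40.0000] = [40.5000]
BᵀPA = [-20.0000 -4.0000]
K = S⁻¹·BᵀPA = [-0.4938 -0.0988]
A−BK = [0.0123 -0.1975; -0.0247 -0.6049]
AᵀP(A−BK) = [0.1235 0.0247; 0.0247 3.6049]
P' = Q + AᵀP(A−BK) = [3.3735 -0.9753; -0.9753 4.6049]
tr(P') = 7.9784

-0.4938 -0.0988


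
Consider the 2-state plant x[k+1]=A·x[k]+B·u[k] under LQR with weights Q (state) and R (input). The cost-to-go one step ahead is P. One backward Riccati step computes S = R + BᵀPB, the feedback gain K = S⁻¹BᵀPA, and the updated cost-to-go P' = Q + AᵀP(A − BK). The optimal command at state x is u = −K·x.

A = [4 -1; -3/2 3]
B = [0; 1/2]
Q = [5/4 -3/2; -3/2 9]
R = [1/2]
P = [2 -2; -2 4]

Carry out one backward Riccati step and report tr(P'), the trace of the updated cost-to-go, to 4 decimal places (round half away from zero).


BᵀP = [-1.0000 2.0000]
S = R + BᵀPB = [1/2] + [1.0000] = [1.5000]
BᵀPA = [-7.0000 7.0000]
K = S⁻¹·BᵀPA = [-4.6667 4.6667]
A−BK = [4.0000 -1.0000; 0.8333 0.6667]
AᵀP(A−BK) = [32.3333 -20.3333; -20.3333 17.3333]
P' = Q + AᵀP(A−BK) = [33.5833 -21.8333; -21.8333 26.3333]
tr(P') = 59.9167

59.9167


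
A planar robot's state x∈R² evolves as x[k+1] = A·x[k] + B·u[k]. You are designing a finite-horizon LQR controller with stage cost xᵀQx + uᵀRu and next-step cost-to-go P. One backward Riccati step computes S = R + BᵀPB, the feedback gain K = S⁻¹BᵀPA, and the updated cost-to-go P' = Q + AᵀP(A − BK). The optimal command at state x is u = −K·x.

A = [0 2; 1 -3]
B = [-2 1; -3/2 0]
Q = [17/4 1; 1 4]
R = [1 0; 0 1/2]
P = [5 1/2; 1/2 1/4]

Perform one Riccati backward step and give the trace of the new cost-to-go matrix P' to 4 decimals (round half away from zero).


11.3604

BᵀP = [-10.7500 -1.3750; 5.0000 0.5000]
S = R + BᵀPB = [1 0; 0 1/2] + [23.5625 -10.7500; -10.7500 5.0000] = [24.5625 -10.7500; -10.7500 5.5000]
BᵀPA = [-1.3750 -17.3750; 0.5000 8.5000]
K = S⁻¹·BᵀPA = [-0.1120 -0.2144; -0.1280 1.1264]
A−BK = [-0.0960 0.4448; 0.8320 -3.3216]
AᵀP(A−BK) = [0.1600 -0.6080; -0.6080 2.9504]
P' = Q + AᵀP(A−BK) = [4.4100 0.3920; 0.3920 6.9504]
tr(P') = 11.3604


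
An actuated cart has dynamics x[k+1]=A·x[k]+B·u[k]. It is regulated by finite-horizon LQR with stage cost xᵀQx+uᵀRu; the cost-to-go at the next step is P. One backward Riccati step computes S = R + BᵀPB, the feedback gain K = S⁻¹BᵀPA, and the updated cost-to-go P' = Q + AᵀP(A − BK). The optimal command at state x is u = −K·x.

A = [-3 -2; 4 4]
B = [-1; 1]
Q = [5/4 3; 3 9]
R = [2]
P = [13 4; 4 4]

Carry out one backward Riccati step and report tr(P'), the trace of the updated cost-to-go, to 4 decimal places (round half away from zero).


51.5227

BᵀP = [-9.0000 0.0000]
S = R + BᵀPB = [2] + [9.0000] = [11.0000]
BᵀPA = [27.0000 18.0000]
K = S⁻¹·BᵀPA = [2.4545 1.6364]
A−BK = [-0.5455 -0.3636; 1.5455 2.3636]
AᵀP(A−BK) = [18.7273 17.8182; 17.8182 22.5455]
P' = Q + AᵀP(A−BK) = [19.9773 20.8182; 20.8182 31.5455]
tr(P') = 51.5227


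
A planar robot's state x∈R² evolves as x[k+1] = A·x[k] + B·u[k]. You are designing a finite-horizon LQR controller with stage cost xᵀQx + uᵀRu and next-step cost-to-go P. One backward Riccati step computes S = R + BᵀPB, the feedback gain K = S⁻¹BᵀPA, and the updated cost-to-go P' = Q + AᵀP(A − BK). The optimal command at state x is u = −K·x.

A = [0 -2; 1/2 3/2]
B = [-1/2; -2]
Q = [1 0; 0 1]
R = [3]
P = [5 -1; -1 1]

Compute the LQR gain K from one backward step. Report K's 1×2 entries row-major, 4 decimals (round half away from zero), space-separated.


BᵀP = [-0.5000 -1.5000]
S = R + BᵀPB = [3] + [3.2500] = [6.2500]
BᵀPA = [-0.7500 -1.2500]
K = S⁻¹·BᵀPA = [-0.1200 -0.2000]
A−BK = [-0.0600 -2.1000; 0.2600 1.1000]
AᵀP(A−BK) = [0.1600 1.6000; 1.6000 28.0000]
P' = Q + AᵀP(A−BK) = [1.1600 1.6000; 1.6000 29.0000]
tr(P') = 30.1600

-0.1200 -0.2000


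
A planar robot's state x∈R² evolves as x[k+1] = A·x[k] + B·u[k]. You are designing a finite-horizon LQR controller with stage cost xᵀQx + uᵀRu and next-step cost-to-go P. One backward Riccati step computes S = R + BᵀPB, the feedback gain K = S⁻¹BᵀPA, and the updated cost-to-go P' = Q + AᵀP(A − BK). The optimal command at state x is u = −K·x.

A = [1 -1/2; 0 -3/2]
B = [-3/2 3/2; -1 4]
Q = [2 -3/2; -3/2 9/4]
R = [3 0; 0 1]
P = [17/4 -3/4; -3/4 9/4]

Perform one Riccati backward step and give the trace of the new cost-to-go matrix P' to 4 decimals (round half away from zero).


BᵀP = [-5.6250 -1.1250; 3.3750 7.8750]
S = R + BᵀPB = [3 0; 0 1] + [9.5625 -12.9375; -12.9375 36.5625] = [12.5625 -12.9375; -12.9375 37.5625]
BᵀPA = [-5.6250 4.5000; 3.3750 -13.5000]
K = S⁻¹·BᵀPA = [-0.5505 -0.0185; -0.0998 -0.3658]
A−BK = [0.3239 0.0209; -0.1515 -0.0554]
AᵀP(A−BK) = [1.4901 0.1305; 0.1305 0.1453]
P' = Q + AᵀP(A−BK) = [3.4901 -1.3695; -1.3695 2.3953]
tr(P') = 5.8855

5.8855


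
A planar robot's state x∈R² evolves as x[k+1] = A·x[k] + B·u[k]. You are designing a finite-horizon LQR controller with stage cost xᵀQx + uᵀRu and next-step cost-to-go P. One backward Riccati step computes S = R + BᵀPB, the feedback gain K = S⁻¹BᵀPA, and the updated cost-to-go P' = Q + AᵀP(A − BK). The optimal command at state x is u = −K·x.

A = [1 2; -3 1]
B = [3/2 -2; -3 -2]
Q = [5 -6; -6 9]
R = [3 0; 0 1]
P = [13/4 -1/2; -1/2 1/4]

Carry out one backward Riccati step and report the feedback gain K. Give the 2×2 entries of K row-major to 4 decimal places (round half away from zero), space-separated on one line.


0.5547 0.2308 -0.1447 -0.7500

BᵀP = [6.3750 -1.5000; -5.5000 0.5000]
S = R + BᵀPB = [3 0; 0 1] + [14.0625 -9.7500; -9.7500 10.0000] = [17.0625 -9.7500; -9.7500 11.0000]
BᵀPA = [10.8750 11.2500; -7.0000 -10.5000]
K = S⁻¹·BᵀPA = [0.5547 0.2308; -0.1447 -0.7500]
A−BK = [-0.1215 0.1538; -1.6255 0.1923]
AᵀP(A−BK) = [1.4550 0.4904; 0.4904 0.7788]
P' = Q + AᵀP(A−BK) = [6.4550 -5.5096; -5.5096 9.7788]
tr(P') = 16.2338


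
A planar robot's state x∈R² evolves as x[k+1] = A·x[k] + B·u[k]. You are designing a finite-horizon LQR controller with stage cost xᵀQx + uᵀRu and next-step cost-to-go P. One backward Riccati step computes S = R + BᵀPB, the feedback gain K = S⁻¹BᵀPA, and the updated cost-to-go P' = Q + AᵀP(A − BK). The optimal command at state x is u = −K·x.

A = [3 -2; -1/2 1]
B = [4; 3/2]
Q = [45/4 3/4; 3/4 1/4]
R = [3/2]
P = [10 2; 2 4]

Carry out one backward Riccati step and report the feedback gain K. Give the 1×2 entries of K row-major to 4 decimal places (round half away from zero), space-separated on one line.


0.6272 -0.3702

BᵀP = [43.0000 14.0000]
S = R + BᵀPB = [3/2] + [193.0000] = [194.5000]
BᵀPA = [122.0000 -72.0000]
K = S⁻¹·BᵀPA = [0.6272 -0.3702]
A−BK = [0.4910 -0.5193; -1.4409 1.5553]
AᵀP(A−BK) = [8.4756 -8.8380; -8.8380 9.3470]
P' = Q + AᵀP(A−BK) = [19.7256 -8.0880; -8.0880 9.5970]
tr(P') = 29.3226


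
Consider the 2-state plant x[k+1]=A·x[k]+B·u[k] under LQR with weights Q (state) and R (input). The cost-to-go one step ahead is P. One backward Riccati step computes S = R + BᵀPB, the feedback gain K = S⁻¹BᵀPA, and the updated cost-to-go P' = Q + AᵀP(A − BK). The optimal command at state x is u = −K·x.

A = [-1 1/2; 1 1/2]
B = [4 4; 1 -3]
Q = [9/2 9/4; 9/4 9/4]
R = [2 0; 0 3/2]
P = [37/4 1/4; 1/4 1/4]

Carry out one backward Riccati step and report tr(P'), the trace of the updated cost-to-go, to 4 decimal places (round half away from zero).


BᵀP = [37.2500 1.2500; 36.2500 0.2500]
S = R + BᵀPB = [2 0; 0 3/2] + [150.2500 145.2500; 145.2500 144.2500] = [152.2500 145.2500; 145.2500 145.7500]
BᵀPA = [-36.0000 19.2500; -36.0000 18.2500]
K = S⁻¹·BᵀPA = [-0.0165 0.1417; -0.2306 -0.0160]
A−BK = [-0.0118 -0.0028; 0.3247 0.3102]
AᵀP(A−BK) = [0.1060 0.0252; 0.0252 0.0643]
P' = Q + AᵀP(A−BK) = [4.6060 2.2752; 2.2752 2.3143]
tr(P') = 6.9203

6.9203


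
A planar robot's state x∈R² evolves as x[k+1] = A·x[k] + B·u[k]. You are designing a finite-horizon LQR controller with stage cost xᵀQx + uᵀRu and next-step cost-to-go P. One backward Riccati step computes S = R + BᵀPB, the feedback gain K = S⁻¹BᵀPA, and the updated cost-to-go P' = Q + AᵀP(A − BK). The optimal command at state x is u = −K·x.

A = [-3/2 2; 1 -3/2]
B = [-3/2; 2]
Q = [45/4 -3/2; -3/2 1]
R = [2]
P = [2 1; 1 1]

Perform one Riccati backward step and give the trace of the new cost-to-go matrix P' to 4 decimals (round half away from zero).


16.4306

BᵀP = [-1.0000 0.5000]
S = R + BᵀPB = [2] + [2.5000] = [4.5000]
BᵀPA = [2.0000 -2.7500]
K = S⁻¹·BᵀPA = [0.4444 -0.6111]
A−BK = [-0.8333 1.0833; 0.1111 -0.2778]
AᵀP(A−BK) = [1.6111 -2.0278; -2.0278 2.5694]
P' = Q + AᵀP(A−BK) = [12.8611 -3.5278; -3.5278 3.5694]
tr(P') = 16.4306
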